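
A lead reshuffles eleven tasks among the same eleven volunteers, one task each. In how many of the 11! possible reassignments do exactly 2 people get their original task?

Pick the 2 fixed positions: C(11,2) = 55 ways.
The remaining 9 must be deranged: !9 = 133496.
Total: 55 × 133496 = 7342280.

7342280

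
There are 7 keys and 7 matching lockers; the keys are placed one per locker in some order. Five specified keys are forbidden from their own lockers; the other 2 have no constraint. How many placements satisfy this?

Let A_j be the event that the j-th constrained one is fixed. By inclusion-exclusion over the 5 events:
Σ_{j=0}^{5} (-1)^j C(5,j)(7-j)!
= C(5,0)·7! - C(5,1)·6! + C(5,2)·5! - C(5,3)·4! + C(5,4)·3! - C(5,5)·2!
= 5040 - 3600 + 1200 - 240 + 30 - 2
= 2428

2428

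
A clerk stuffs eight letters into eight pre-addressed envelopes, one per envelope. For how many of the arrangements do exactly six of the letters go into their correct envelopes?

Pick the 6 fixed positions: C(8,6) = 28 ways.
The other 2 form a derangement: !2 = 1.
Total: 28 × 1 = 28.

28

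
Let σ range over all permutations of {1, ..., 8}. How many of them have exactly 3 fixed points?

2464

Pick the 3 fixed positions: C(8,3) = 56 ways.
The remaining 5 must be deranged: !5 = 44.
Total: 56 × 44 = 2464.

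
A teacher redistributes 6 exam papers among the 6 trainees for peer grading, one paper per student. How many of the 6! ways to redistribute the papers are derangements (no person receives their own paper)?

By inclusion-exclusion, !6 = Σ (-1)^k · 6!/k! for k=0..6
= 6! - 6!/1! + 6!/2! - 6!/3! + 6!/4! - 6!/5! + 6!/6!
= 720 - 720 + 360 - 120 + 30 - 6 + 1
= 265

265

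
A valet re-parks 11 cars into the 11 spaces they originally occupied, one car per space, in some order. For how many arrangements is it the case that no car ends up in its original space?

14684570

By inclusion-exclusion, !11 = Σ (-1)^k · 11!/k! for k=0..11
= 11! - 11!/1! + 11!/2! - 11!/3! + 11!/4! - 11!/5! + 11!/6! - 11!/7! + 11!/8! - 11!/9! + 11!/10! - 11!/11!
= 39916800 - 39916800 + 19958400 - 6652800 + 1663200 - 332640 + 55440 - 7920 + 990 - 110 + 11 - 1
= 14684570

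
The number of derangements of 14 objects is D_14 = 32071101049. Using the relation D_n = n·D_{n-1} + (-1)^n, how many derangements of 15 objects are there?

D_15 = 15·32071101049 - 1 = 481066515734.

481066515734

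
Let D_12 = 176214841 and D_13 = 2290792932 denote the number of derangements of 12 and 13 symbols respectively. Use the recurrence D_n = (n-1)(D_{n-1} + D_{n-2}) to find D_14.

D_14 = (14-1)·(D_13 + D_12) = 13·(2290792932 + 176214841) = 13·2467007773 = 32071101049.

32071101049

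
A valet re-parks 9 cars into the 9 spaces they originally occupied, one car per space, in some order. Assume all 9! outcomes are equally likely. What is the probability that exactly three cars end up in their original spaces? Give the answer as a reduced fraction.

53/864

Favorable outcomes: C(9,3)·!6 = 84·265 = 22260.
Total outcomes: 9! = 362880.
Probability = 22260/362880 = 53/864.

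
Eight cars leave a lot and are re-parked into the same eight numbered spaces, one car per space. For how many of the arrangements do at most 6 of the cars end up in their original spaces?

40319

# with exactly i fixed is C(8,i)·!(8-i); sum over i=0..6:
  i=0: C(8,0)·!8 = 1·14833 = 14833
  i=1: C(8,1)·!7 = 8·1854 = 14832
  i=2: C(8,2)·!6 = 28·265 = 7420
  i=3: C(8,3)·!5 = 56·44 = 2464
  i=4: C(8,4)·!4 = 70·9 = 630
  i=5: C(8,5)·!3 = 56·2 = 112
  i=6: C(8,6)·!2 = 28·1 = 28
Total = 40319.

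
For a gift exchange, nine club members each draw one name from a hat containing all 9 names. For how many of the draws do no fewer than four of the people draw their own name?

# with exactly i fixed is C(9,i)·!(9-i); sum over i=4..9:
  i=4: C(9,4)·!5 = 126·44 = 5544
  i=5: C(9,5)·!4 = 126·9 = 1134
  i=6: C(9,6)·!3 = 84·2 = 168
  i=7: C(9,7)·!2 = 36·1 = 36
  i=8: C(9,8)·!1 = 9·0 = 0
  i=9: C(9,9)·!0 = 1·1 = 1
Total = 6883.

6883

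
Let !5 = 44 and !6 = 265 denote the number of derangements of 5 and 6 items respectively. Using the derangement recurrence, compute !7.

!7 = (7-1)·(!6 + !5) = 6·(265 + 44) = 6·309 = 1854.

1854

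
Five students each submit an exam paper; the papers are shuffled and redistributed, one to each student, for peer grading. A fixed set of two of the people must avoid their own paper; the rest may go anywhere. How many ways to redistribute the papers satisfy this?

Let A_j be the event that the j-th constrained one is fixed. By inclusion-exclusion over the 2 events:
Σ_{j=0}^{2} (-1)^j C(2,j)(5-j)!
= C(2,0)·5! - C(2,1)·4! + C(2,2)·3!
= 120 - 48 + 6
= 78

78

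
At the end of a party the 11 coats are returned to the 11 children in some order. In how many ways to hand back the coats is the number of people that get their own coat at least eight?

386

Sum C(11,i)·!(11-i) for i = 8..11:
  i=8: C(11,8)·!3 = 165·2 = 330
  i=9: C(11,9)·!2 = 55·1 = 55
  i=10: C(11,10)·!1 = 11·0 = 0
  i=11: C(11,11)·!0 = 1·1 = 1
Total = 386.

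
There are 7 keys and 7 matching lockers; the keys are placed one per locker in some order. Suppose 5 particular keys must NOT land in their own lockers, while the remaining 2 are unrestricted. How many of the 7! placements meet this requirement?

2428

Let A_j be the event that the j-th constrained one is fixed. By inclusion-exclusion over the 5 events:
Σ_{j=0}^{5} (-1)^j C(5,j)(7-j)!
= C(5,0)·7! - C(5,1)·6! + C(5,2)·5! - C(5,3)·4! + C(5,4)·3! - C(5,5)·2!
= 5040 - 3600 + 1200 - 240 + 30 - 2
= 2428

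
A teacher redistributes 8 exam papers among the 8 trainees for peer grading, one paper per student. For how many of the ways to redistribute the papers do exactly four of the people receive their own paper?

Choose which 4 of the 8 are fixed: C(8,4) = 70.
The other 4 form a derangement: !4 = 9.
Total: 70 × 9 = 630.

630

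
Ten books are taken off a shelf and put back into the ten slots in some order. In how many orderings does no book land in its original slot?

1334961

!10 is the nearest integer to 10!/e.
10! = 3628800, and 3628800/e ≈ 1334960.92, so !10 = 1334961.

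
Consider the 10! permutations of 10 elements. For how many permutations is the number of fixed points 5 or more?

# with exactly i fixed is C(10,i)·!(10-i); sum over i=5..10:
  i=5: C(10,5)·!5 = 252·44 = 11088
  i=6: C(10,6)·!4 = 210·9 = 1890
  i=7: C(10,7)·!3 = 120·2 = 240
  i=8: C(10,8)·!2 = 45·1 = 45
  i=9: C(10,9)·!1 = 10·0 = 0
  i=10: C(10,10)·!0 = 1·1 = 1
Total = 13264.

13264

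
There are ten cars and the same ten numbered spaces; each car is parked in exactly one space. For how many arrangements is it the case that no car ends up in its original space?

Recurrence: !10 = 10·!9 + (-1)^10.
!10 = 10·133496 + 1 = 1334961

1334961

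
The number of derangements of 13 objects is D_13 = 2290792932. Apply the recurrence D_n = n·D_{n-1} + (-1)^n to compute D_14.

32071101049

D_14 = 14·2290792932 + 1 = 32071101049.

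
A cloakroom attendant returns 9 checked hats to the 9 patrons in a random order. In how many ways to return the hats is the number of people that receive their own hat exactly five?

Pick the 5 fixed positions: C(9,5) = 126 ways.
The other 4 form a derangement: !4 = 9.
Total: 126 × 9 = 1134.

1134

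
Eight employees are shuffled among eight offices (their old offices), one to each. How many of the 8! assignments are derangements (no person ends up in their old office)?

14833

Recurrence: !8 = 8·!7 + (-1)^8.
!8 = 8·1854 + 1 = 14833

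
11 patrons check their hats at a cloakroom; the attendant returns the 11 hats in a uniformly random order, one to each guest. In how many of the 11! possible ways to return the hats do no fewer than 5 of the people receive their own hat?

146114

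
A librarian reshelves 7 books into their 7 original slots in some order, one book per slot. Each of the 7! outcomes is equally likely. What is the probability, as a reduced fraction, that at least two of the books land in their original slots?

Favorable outcomes: Σ_{i≥2} C(7,i)·!(7-i) = 21·44 + 35·9 + 35·2 + 21·1 + 7·0 + 1·1 = 1331.
Total outcomes: 7! = 5040.
Probability = 1331/5040 = 1331/5040.

1331/5040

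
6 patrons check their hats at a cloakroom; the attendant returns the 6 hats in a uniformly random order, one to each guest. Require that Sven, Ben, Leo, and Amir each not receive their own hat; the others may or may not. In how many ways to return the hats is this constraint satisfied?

362

Inclusion-exclusion on the 4 forbidden self-matches:
Σ_{j=0}^{4} (-1)^j C(4,j)(6-j)!
= C(4,0)·6! - C(4,1)·5! + C(4,2)·4! - C(4,3)·3! + C(4,4)·2!
= 720 - 480 + 144 - 24 + 2
= 362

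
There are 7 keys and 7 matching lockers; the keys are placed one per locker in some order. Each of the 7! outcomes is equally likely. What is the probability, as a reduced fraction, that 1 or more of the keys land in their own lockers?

Favorable outcomes: Σ_{i≥1} C(7,i)·!(7-i) = 7·265 + 21·44 + 35·9 + 35·2 + 21·1 + 7·0 + 1·1 = 3186.
Total outcomes: 7! = 5040.
Probability = 3186/5040 = 177/280.

177/280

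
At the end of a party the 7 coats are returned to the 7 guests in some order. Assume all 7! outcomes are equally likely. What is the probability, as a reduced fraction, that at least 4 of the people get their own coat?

Favorable outcomes: Σ_{i≥4} C(7,i)·!(7-i) = 35·2 + 21·1 + 7·0 + 1·1 = 92.
Total outcomes: 7! = 5040.
Probability = 92/5040 = 23/1260.

23/1260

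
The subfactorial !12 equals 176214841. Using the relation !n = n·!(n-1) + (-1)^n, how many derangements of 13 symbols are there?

2290792932

!13 = 13·176214841 - 1 = 2290792932.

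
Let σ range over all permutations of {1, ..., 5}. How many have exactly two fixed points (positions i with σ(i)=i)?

Pick the 2 fixed positions: C(5,2) = 10 ways.
The other 3 form a derangement: !3 = 2.
Total: 10 × 2 = 20.

20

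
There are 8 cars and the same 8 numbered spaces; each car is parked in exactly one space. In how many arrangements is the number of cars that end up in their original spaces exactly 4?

630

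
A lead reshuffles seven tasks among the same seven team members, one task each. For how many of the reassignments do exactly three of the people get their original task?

315

Choose which 3 of the 7 are fixed: C(7,3) = 35.
The other 4 form a derangement: !4 = 9.
Total: 35 × 9 = 315.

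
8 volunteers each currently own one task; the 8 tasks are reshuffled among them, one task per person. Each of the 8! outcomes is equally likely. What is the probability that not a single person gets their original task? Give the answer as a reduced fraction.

2119/5760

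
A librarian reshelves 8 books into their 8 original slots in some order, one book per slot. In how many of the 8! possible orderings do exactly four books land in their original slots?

Pick the 4 fixed positions: C(8,4) = 70 ways.
The other 4 form a derangement: !4 = 9.
Total: 70 × 9 = 630.

630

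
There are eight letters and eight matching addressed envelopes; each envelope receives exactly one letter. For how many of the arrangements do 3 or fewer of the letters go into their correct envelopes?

39549

Sum C(8,i)·!(8-i) for i = 0..3:
  i=0: C(8,0)·!8 = 1·14833 = 14833
  i=1: C(8,1)·!7 = 8·1854 = 14832
  i=2: C(8,2)·!6 = 28·265 = 7420
  i=3: C(8,3)·!5 = 56·44 = 2464
Total = 39549.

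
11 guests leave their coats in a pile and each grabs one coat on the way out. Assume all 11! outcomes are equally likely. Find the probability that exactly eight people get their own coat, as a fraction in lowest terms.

Favorable outcomes: C(11,8)·!3 = 165·2 = 330.
Total outcomes: 11! = 39916800.
Probability = 330/39916800 = 1/120960.

1/120960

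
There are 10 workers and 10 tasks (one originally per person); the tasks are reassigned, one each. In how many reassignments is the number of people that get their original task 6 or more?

2176

Sum C(10,i)·!(10-i) for i = 6..10:
  i=6: C(10,6)·!4 = 210·9 = 1890
  i=7: C(10,7)·!3 = 120·2 = 240
  i=8: C(10,8)·!2 = 45·1 = 45
  i=9: C(10,9)·!1 = 10·0 = 0
  i=10: C(10,10)·!0 = 1·1 = 1
Total = 2176.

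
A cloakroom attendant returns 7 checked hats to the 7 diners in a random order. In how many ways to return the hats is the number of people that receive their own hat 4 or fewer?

5018

Sum C(7,i)·!(7-i) for i = 0..4:
  i=0: C(7,0)·!7 = 1·1854 = 1854
  i=1: C(7,1)·!6 = 7·265 = 1855
  i=2: C(7,2)·!5 = 21·44 = 924
  i=3: C(7,3)·!4 = 35·9 = 315
  i=4: C(7,4)·!3 = 35·2 = 70
Total = 5018.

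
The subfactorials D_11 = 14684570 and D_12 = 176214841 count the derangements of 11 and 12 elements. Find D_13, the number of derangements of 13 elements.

D_13 = (13-1)·(D_12 + D_11) = 12·(176214841 + 14684570) = 12·190899411 = 2290792932.

2290792932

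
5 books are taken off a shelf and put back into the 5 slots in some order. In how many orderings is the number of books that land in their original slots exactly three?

10

Choose which 3 of the 5 are fixed: C(5,3) = 10.
The remaining 2 must be deranged: !2 = 1.
Total: 10 × 1 = 10.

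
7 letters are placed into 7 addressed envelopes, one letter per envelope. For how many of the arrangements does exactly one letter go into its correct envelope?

1855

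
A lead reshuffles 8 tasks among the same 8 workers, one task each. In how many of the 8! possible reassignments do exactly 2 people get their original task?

7420

Pick the 2 fixed positions: C(8,2) = 28 ways.
The other 6 form a derangement: !6 = 265.
Total: 28 × 265 = 7420.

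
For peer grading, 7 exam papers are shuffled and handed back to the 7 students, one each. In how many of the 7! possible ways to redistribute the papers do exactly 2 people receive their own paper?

Choose which 2 of the 7 are fixed: C(7,2) = 21.
The other 5 form a derangement: !5 = 44.
Total: 21 × 44 = 924.

924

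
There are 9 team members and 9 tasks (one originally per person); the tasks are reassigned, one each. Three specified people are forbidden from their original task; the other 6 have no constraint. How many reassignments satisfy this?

Inclusion-exclusion on the 3 forbidden self-matches:
Σ_{j=0}^{3} (-1)^j C(3,j)(9-j)!
= C(3,0)·9! - C(3,1)·8! + C(3,2)·7! - C(3,3)·6!
= 362880 - 120960 + 15120 - 720
= 256320

256320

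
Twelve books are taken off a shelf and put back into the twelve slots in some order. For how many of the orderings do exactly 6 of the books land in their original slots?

244860

Pick the 6 fixed positions: C(12,6) = 924 ways.
The remaining 6 must be deranged: !6 = 265.
Total: 924 × 265 = 244860.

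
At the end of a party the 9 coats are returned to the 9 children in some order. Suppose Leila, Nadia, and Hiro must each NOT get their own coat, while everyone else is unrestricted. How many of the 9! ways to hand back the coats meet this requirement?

Let A_j be the event that the j-th constrained one is fixed. By inclusion-exclusion over the 3 events:
Σ_{j=0}^{3} (-1)^j C(3,j)(9-j)!
= C(3,0)·9! - C(3,1)·8! + C(3,2)·7! - C(3,3)·6!
= 362880 - 120960 + 15120 - 720
= 256320

256320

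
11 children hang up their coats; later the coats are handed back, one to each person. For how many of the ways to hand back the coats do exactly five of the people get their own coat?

122430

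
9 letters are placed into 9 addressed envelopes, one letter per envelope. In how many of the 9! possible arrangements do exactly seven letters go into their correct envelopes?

36

Choose which 7 of the 9 are fixed: C(9,7) = 36.
The remaining 2 must be deranged: !2 = 1.
Total: 36 × 1 = 36.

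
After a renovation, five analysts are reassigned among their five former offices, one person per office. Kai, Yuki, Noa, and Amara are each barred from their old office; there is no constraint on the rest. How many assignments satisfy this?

53

Inclusion-exclusion on the 4 forbidden self-matches:
Σ_{j=0}^{4} (-1)^j C(4,j)(5-j)!
= C(4,0)·5! - C(4,1)·4! + C(4,2)·3! - C(4,3)·2! + C(4,4)·1!
= 120 - 96 + 36 - 8 + 1
= 53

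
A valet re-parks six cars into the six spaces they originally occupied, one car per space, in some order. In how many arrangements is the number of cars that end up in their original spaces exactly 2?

135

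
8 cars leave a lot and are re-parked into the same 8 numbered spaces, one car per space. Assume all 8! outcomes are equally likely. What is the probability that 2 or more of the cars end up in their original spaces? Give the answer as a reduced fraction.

2131/8064

Favorable outcomes: Σ_{i≥2} C(8,i)·!(8-i) = 28·265 + 56·44 + 70·9 + 56·2 + 28·1 + 8·0 + 1·1 = 10655.
Total outcomes: 8! = 40320.
Probability = 10655/40320 = 2131/8064.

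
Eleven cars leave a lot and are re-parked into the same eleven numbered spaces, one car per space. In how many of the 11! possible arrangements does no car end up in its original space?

14684570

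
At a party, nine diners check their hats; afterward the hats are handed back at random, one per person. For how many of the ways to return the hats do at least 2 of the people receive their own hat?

95887

# with exactly i fixed is C(9,i)·!(9-i); sum over i=2..9:
  i=2: C(9,2)·!7 = 36·1854 = 66744
  i=3: C(9,3)·!6 = 84·265 = 22260
  i=4: C(9,4)·!5 = 126·44 = 5544
  i=5: C(9,5)·!4 = 126·9 = 1134
  i=6: C(9,6)·!3 = 84·2 = 168
  i=7: C(9,7)·!2 = 36·1 = 36
  i=8: C(9,8)·!1 = 9·0 = 0
  i=9: C(9,9)·!0 = 1·1 = 1
Total = 95887.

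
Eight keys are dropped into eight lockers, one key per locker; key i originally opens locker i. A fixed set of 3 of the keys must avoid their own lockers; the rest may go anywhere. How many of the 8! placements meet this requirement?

Inclusion-exclusion on the 3 forbidden self-matches:
Σ_{j=0}^{3} (-1)^j C(3,j)(8-j)!
= C(3,0)·8! - C(3,1)·7! + C(3,2)·6! - C(3,3)·5!
= 40320 - 15120 + 2160 - 120
= 27240

27240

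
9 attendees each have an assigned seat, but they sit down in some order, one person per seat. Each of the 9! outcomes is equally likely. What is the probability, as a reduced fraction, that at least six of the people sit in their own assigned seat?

41/72576

Favorable outcomes: Σ_{i≥6} C(9,i)·!(9-i) = 84·2 + 36·1 + 9·0 + 1·1 = 205.
Total outcomes: 9! = 362880.
Probability = 205/362880 = 41/72576.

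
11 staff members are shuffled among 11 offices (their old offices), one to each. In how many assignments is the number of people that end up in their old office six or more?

23684

Sum C(11,i)·!(11-i) for i = 6..11:
  i=6: C(11,6)·!5 = 462·44 = 20328
  i=7: C(11,7)·!4 = 330·9 = 2970
  i=8: C(11,8)·!3 = 165·2 = 330
  i=9: C(11,9)·!2 = 55·1 = 55
  i=10: C(11,10)·!1 = 11·0 = 0
  i=11: C(11,11)·!0 = 1·1 = 1
Total = 23684.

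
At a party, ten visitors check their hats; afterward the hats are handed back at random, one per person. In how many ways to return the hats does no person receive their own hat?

1334961

!10 = 10! · Σ_{k=0}^{10} (-1)^k/k!
= 10! - 10!/1! + 10!/2! - 10!/3! + 10!/4! - 10!/5! + 10!/6! - 10!/7! + 10!/8! - 10!/9! + 10!/10!
= 3628800 - 3628800 + 1814400 - 604800 + 151200 - 30240 + 5040 - 720 + 90 - 10 + 1
= 1334961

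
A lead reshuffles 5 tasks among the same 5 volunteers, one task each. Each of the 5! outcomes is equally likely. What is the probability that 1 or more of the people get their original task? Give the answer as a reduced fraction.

Favorable outcomes: Σ_{i≥1} C(5,i)·!(5-i) = 5·9 + 10·2 + 10·1 + 5·0 + 1·1 = 76.
Total outcomes: 5! = 120.
Probability = 76/120 = 19/30.

19/30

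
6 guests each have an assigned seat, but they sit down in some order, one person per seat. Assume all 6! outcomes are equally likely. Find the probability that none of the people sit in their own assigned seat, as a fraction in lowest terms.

53/144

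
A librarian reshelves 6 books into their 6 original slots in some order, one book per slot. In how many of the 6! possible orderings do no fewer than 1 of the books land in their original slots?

455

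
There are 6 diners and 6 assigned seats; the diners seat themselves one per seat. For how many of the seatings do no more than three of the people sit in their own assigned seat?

Sum C(6,i)·!(6-i) for i = 0..3:
  i=0: C(6,0)·!6 = 1·265 = 265
  i=1: C(6,1)·!5 = 6·44 = 264
  i=2: C(6,2)·!4 = 15·9 = 135
  i=3: C(6,3)·!3 = 20·2 = 40
Total = 704.

704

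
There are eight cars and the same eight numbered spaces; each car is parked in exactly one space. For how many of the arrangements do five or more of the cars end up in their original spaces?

141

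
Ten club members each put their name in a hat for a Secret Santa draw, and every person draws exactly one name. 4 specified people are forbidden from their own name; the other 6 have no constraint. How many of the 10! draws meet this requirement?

Let A_j be the event that the j-th constrained one is fixed. By inclusion-exclusion over the 4 events:
Σ_{j=0}^{4} (-1)^j C(4,j)(10-j)!
= C(4,0)·10! - C(4,1)·9! + C(4,2)·8! - C(4,3)·7! + C(4,4)·6!
= 3628800 - 1451520 + 241920 - 20160 + 720
= 2399760

2399760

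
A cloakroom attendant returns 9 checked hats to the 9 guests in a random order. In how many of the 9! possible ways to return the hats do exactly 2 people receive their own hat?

66744

Choose which 2 of the 9 are fixed: C(9,2) = 36.
The other 7 form a derangement: !7 = 1854.
Total: 36 × 1854 = 66744.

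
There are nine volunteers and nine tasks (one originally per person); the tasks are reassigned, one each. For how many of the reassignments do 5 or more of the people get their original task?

1339

# with exactly i fixed is C(9,i)·!(9-i); sum over i=5..9:
  i=5: C(9,5)·!4 = 126·9 = 1134
  i=6: C(9,6)·!3 = 84·2 = 168
  i=7: C(9,7)·!2 = 36·1 = 36
  i=8: C(9,8)·!1 = 9·0 = 0
  i=9: C(9,9)·!0 = 1·1 = 1
Total = 1339.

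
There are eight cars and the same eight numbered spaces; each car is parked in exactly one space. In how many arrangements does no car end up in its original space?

14833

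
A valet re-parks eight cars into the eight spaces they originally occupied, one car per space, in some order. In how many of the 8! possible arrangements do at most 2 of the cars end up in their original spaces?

Sum C(8,i)·!(8-i) for i = 0..2:
  i=0: C(8,0)·!8 = 1·14833 = 14833
  i=1: C(8,1)·!7 = 8·1854 = 14832
  i=2: C(8,2)·!6 = 28·265 = 7420
Total = 37085.

37085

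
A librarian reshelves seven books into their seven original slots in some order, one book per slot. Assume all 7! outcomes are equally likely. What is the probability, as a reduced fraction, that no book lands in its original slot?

103/280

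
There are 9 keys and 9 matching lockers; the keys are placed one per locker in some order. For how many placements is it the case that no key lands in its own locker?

133496

By inclusion-exclusion, !9 = Σ (-1)^k · 9!/k! for k=0..9
= 9! - 9!/1! + 9!/2! - 9!/3! + 9!/4! - 9!/5! + 9!/6! - 9!/7! + 9!/8! - 9!/9!
= 362880 - 362880 + 181440 - 60480 + 15120 - 3024 + 504 - 72 + 9 - 1
= 133496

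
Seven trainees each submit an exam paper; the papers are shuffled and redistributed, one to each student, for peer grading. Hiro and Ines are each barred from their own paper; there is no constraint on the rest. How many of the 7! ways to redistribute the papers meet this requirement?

Let A_j be the event that the j-th constrained one is fixed. By inclusion-exclusion over the 2 events:
Σ_{j=0}^{2} (-1)^j C(2,j)(7-j)!
= C(2,0)·7! - C(2,1)·6! + C(2,2)·5!
= 5040 - 1440 + 120
= 3720

3720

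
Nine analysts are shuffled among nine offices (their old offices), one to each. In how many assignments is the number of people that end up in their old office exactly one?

133497

Choose which one of the 9 is fixed: C(9,1) = 9.
The other 8 form a derangement: !8 = 14833.
Total: 9 × 14833 = 133497.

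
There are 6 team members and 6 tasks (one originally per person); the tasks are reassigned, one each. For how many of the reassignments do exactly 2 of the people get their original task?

135

Choose which 2 of the 6 are fixed: C(6,2) = 15.
The other 4 form a derangement: !4 = 9.
Total: 15 × 9 = 135.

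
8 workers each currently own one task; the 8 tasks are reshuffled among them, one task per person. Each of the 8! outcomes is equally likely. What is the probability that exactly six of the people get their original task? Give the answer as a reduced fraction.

1/1440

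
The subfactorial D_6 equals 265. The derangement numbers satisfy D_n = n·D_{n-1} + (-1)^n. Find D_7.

1854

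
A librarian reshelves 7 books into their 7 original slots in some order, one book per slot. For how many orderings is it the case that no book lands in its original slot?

1854

!7 is the nearest integer to 7!/e.
7! = 5040, and 5040/e ≈ 1854.11, so !7 = 1854.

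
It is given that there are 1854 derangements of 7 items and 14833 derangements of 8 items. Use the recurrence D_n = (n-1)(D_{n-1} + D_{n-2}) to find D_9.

133496

D_9 = (9-1)·(D_8 + D_7) = 8·(14833 + 1854) = 8·16687 = 133496.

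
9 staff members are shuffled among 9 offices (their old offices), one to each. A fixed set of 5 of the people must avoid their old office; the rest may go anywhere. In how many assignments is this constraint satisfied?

Inclusion-exclusion on the 5 forbidden self-matches:
Σ_{j=0}^{5} (-1)^j C(5,j)(9-j)!
= C(5,0)·9! - C(5,1)·8! + C(5,2)·7! - C(5,3)·6! + C(5,4)·5! - C(5,5)·4!
= 362880 - 201600 + 50400 - 7200 + 600 - 24
= 205056

205056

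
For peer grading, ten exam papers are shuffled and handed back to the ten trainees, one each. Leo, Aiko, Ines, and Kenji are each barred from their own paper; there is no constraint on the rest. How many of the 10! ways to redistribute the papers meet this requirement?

2399760

Let A_j be the event that the j-th constrained one is fixed. By inclusion-exclusion over the 4 events:
Σ_{j=0}^{4} (-1)^j C(4,j)(10-j)!
= C(4,0)·10! - C(4,1)·9! + C(4,2)·8! - C(4,3)·7! + C(4,4)·6!
= 3628800 - 1451520 + 241920 - 20160 + 720
= 2399760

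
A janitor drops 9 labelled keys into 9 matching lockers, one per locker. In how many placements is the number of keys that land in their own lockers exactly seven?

36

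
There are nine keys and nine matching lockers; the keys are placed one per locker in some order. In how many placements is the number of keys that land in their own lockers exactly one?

133497

Choose which one of the 9 is fixed: C(9,1) = 9.
The remaining 8 must be deranged: !8 = 14833.
Total: 9 × 14833 = 133497.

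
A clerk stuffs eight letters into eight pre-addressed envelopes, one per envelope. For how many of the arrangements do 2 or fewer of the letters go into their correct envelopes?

37085

Sum C(8,i)·!(8-i) for i = 0..2:
  i=0: C(8,0)·!8 = 1·14833 = 14833
  i=1: C(8,1)·!7 = 8·1854 = 14832
  i=2: C(8,2)·!6 = 28·265 = 7420
Total = 37085.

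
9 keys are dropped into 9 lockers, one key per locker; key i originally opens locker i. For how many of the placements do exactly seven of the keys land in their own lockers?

Pick the 7 fixed positions: C(9,7) = 36 ways.
The remaining 2 must be deranged: !2 = 1.
Total: 36 × 1 = 36.

36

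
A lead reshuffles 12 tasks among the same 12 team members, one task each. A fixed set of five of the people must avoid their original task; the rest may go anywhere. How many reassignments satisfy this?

312273360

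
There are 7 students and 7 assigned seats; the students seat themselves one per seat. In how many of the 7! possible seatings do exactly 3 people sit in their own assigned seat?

315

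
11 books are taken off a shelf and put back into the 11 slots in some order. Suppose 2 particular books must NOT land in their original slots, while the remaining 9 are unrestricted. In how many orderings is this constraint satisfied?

Let A_j be the event that the j-th constrained one is fixed. By inclusion-exclusion over the 2 events:
Σ_{j=0}^{2} (-1)^j C(2,j)(11-j)!
= C(2,0)·11! - C(2,1)·10! + C(2,2)·9!
= 39916800 - 7257600 + 362880
= 33022080

33022080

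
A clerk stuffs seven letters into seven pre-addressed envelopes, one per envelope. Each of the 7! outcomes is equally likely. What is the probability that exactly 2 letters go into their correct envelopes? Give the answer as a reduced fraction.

11/60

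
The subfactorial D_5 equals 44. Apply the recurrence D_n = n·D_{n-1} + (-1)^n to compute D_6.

265

D_6 = 6·44 + 1 = 265.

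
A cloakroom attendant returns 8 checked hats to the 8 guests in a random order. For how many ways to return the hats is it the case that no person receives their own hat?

Recurrence: !8 = 8·!7 + (-1)^8.
!8 = 8·1854 + 1 = 14833

14833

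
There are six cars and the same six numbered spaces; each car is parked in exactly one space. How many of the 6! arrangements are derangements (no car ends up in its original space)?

265

Recurrence: !6 = 5·(!5 + !4).
!6 = 5·(44 + 9) = 5·53 = 265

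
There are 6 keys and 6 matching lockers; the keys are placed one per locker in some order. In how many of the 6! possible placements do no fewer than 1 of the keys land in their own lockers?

455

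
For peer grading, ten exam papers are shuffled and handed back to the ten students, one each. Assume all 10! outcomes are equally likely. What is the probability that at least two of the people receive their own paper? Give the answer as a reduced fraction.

958879/3628800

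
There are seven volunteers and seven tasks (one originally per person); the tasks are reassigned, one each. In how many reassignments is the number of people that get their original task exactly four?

70

Pick the 4 fixed positions: C(7,4) = 35 ways.
The remaining 3 must be deranged: !3 = 2.
Total: 35 × 2 = 70.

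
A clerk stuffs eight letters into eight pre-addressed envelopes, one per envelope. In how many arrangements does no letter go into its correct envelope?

14833

!8 = 8! · Σ_{k=0}^{8} (-1)^k/k!
= 8! - 8!/1! + 8!/2! - 8!/3! + 8!/4! - 8!/5! + 8!/6! - 8!/7! + 8!/8!
= 40320 - 40320 + 20160 - 6720 + 1680 - 336 + 56 - 8 + 1
= 14833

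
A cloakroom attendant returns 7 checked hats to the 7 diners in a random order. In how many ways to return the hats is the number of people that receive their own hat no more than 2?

4633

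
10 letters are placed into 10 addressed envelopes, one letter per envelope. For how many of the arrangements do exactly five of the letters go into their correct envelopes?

11088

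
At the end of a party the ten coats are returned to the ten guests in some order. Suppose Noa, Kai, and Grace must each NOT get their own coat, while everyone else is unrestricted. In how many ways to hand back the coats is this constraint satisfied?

2656080

Inclusion-exclusion on the 3 forbidden self-matches:
Σ_{j=0}^{3} (-1)^j C(3,j)(10-j)!
= C(3,0)·10! - C(3,1)·9! + C(3,2)·8! - C(3,3)·7!
= 3628800 - 1088640 + 120960 - 5040
= 2656080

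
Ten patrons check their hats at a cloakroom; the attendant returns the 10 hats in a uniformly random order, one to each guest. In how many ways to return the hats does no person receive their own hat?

The subfactorial !10 = [10!/e] (nearest integer).
10! = 3628800, and 3628800/e ≈ 1334960.92, so !10 = 1334961.

1334961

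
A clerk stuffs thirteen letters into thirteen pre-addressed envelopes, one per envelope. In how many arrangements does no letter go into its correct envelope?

The number of derangements of 13 is !13 = Σ_{k=0}^{13} (-1)^k·13!/k!
= 13! - 13!/1! + 13!/2! - 13!/3! + 13!/4! - 13!/5! + 13!/6! - 13!/7! + 13!/8! - 13!/9! + 13!/10! - 13!/11! + 13!/12! - 13!/13!
= 6227020800 - 6227020800 + 3113510400 - 1037836800 + 259459200 - 51891840 + 8648640 - 1235520 + 154440 - 17160 + 1716 - 156 + 13 - 1
= 2290792932

2290792932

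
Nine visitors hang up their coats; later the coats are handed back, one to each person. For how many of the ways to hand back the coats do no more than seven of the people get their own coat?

Sum C(9,i)·!(9-i) for i = 0..7:
  i=0: C(9,0)·!9 = 1·133496 = 133496
  i=1: C(9,1)·!8 = 9·14833 = 133497
  i=2: C(9,2)·!7 = 36·1854 = 66744
  i=3: C(9,3)·!6 = 84·265 = 22260
  i=4: C(9,4)·!5 = 126·44 = 5544
  i=5: C(9,5)·!4 = 126·9 = 1134
  i=6: C(9,6)·!3 = 84·2 = 168
  i=7: C(9,7)·!2 = 36·1 = 36
Total = 362879.

362879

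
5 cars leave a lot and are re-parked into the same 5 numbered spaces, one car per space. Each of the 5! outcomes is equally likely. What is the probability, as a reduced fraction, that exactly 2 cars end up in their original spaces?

Favorable outcomes: C(5,2)·!3 = 10·2 = 20.
Total outcomes: 5! = 120.
Probability = 20/120 = 1/6.

1/6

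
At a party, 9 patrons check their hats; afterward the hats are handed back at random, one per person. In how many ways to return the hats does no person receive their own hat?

133496

By inclusion-exclusion, !9 = Σ (-1)^k · 9!/k! for k=0..9
= 9! - 9!/1! + 9!/2! - 9!/3! + 9!/4! - 9!/5! + 9!/6! - 9!/7! + 9!/8! - 9!/9!
= 362880 - 362880 + 181440 - 60480 + 15120 - 3024 + 504 - 72 + 9 - 1
= 133496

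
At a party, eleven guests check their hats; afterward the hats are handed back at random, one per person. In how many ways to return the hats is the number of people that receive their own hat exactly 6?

20328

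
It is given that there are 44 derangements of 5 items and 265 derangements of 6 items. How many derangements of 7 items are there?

1854

!7 = (7-1)·(!6 + !5) = 6·(265 + 44) = 6·309 = 1854.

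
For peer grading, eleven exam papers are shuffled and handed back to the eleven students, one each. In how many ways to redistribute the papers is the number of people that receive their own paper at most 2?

36711421

Sum C(11,i)·!(11-i) for i = 0..2:
  i=0: C(11,0)·!11 = 1·14684570 = 14684570
  i=1: C(11,1)·!10 = 11·1334961 = 14684571
  i=2: C(11,2)·!9 = 55·133496 = 7342280
Total = 36711421.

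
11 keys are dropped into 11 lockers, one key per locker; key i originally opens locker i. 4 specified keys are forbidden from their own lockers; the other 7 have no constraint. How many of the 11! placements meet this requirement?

27422640

Let A_j be the event that the j-th constrained one is fixed. By inclusion-exclusion over the 4 events:
Σ_{j=0}^{4} (-1)^j C(4,j)(11-j)!
= C(4,0)·11! - C(4,1)·10! + C(4,2)·9! - C(4,3)·8! + C(4,4)·7!
= 39916800 - 14515200 + 2177280 - 161280 + 5040
= 27422640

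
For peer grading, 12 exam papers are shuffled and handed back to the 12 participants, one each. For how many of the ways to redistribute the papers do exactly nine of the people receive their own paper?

440

Pick the 9 fixed positions: C(12,9) = 220 ways.
The other 3 form a derangement: !3 = 2.
Total: 220 × 2 = 440.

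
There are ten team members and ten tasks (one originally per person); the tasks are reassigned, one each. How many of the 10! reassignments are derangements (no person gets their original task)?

!10 = 10! · Σ_{k=0}^{10} (-1)^k/k!
= 10! - 10!/1! + 10!/2! - 10!/3! + 10!/4! - 10!/5! + 10!/6! - 10!/7! + 10!/8! - 10!/9! + 10!/10!
= 3628800 - 3628800 + 1814400 - 604800 + 151200 - 30240 + 5040 - 720 + 90 - 10 + 1
= 1334961

1334961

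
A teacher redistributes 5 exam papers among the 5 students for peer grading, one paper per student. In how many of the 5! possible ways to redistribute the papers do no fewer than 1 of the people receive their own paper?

76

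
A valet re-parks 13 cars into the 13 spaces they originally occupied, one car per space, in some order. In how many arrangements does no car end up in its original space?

2290792932

Use !n = n·!(n-1) + (-1)^n.
!13 = 13·176214841 - 1 = 2290792932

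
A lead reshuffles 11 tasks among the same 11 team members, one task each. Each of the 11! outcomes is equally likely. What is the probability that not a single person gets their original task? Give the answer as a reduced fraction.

Favorable outcomes: !11 = 14684570.
Total outcomes: 11! = 39916800.
Probability = 14684570/39916800 = 1468457/3991680.

1468457/3991680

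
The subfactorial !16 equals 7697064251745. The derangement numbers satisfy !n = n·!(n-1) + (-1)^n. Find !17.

!17 = 17·7697064251745 - 1 = 130850092279664.

130850092279664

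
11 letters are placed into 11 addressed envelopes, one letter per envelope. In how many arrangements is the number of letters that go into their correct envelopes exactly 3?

2447445

Pick the 3 fixed positions: C(11,3) = 165 ways.
The remaining 8 must be deranged: !8 = 14833.
Total: 165 × 14833 = 2447445.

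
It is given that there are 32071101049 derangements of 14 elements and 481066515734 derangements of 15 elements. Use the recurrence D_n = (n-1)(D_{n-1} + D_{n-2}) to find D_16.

7697064251745

D_16 = (16-1)·(D_15 + D_14) = 15·(481066515734 + 32071101049) = 15·513137616783 = 7697064251745.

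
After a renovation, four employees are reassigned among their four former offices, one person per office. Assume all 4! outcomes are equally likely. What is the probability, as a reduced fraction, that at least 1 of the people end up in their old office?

Favorable outcomes: Σ_{i≥1} C(4,i)·!(4-i) = 4·2 + 6·1 + 4·0 + 1·1 = 15.
Total outcomes: 4! = 24.
Probability = 15/24 = 5/8.

5/8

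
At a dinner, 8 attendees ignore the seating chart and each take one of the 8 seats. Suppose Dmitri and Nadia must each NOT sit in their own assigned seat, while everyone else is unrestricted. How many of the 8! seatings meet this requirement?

30960

Let A_j be the event that the j-th constrained one is fixed. By inclusion-exclusion over the 2 events:
Σ_{j=0}^{2} (-1)^j C(2,j)(8-j)!
= C(2,0)·8! - C(2,1)·7! + C(2,2)·6!
= 40320 - 10080 + 720
= 30960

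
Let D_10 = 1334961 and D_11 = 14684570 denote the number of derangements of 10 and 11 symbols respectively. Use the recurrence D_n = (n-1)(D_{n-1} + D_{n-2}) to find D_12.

D_12 = (12-1)·(D_11 + D_10) = 11·(14684570 + 1334961) = 11·16019531 = 176214841.

176214841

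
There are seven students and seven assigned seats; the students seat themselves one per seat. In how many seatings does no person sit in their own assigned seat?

1854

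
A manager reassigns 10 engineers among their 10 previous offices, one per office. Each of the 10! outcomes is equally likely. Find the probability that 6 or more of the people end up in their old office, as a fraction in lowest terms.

17/28350

Favorable outcomes: Σ_{i≥6} C(10,i)·!(10-i) = 210·9 + 120·2 + 45·1 + 10·0 + 1·1 = 2176.
Total outcomes: 10! = 3628800.
Probability = 2176/3628800 = 17/28350.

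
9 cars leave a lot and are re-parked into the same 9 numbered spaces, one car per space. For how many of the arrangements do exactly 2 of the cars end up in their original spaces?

Pick the 2 fixed positions: C(9,2) = 36 ways.
The remaining 7 must be deranged: !7 = 1854.
Total: 36 × 1854 = 66744.

66744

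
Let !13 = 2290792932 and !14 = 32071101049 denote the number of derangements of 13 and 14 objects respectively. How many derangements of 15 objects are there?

481066515734

!15 = (15-1)·(!14 + !13) = 14·(32071101049 + 2290792932) = 14·34361893981 = 481066515734.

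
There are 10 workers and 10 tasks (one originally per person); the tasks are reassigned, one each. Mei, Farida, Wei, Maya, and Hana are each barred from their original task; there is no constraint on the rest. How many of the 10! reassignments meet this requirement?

2170680

Inclusion-exclusion on the 5 forbidden self-matches:
Σ_{j=0}^{5} (-1)^j C(5,j)(10-j)!
= C(5,0)·10! - C(5,1)·9! + C(5,2)·8! - C(5,3)·7! + C(5,4)·6! - C(5,5)·5!
= 3628800 - 1814400 + 403200 - 50400 + 3600 - 120
= 2170680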